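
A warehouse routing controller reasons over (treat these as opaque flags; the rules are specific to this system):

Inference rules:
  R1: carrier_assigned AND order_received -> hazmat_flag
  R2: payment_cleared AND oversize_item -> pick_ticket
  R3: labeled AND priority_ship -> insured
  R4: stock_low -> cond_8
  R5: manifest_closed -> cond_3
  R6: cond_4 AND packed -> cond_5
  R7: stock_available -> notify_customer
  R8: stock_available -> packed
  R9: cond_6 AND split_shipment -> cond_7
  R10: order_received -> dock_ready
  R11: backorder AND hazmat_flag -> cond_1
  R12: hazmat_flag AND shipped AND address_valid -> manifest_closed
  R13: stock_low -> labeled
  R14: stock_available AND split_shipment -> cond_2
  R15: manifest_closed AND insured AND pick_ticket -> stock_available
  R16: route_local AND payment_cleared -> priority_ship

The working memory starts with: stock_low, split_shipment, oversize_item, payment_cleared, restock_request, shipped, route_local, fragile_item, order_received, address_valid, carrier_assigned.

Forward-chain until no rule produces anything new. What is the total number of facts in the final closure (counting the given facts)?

24

[1] R1 [carrier_assigned AND order_received -> hazmat_flag]; R2 [payment_cleared AND oversize_item -> pick_ticket]; R4 [stock_low -> cond_8]; R10 [order_received -> dock_ready]; R13 [stock_low -> labeled]; R16 [route_local AND payment_cleared -> priority_ship]. ⇒ new: hazmat_flag, pick_ticket, cond_8, dock_ready, labeled, priority_ship.
[2] R3 [labeled AND priority_ship -> insured]; R12 [hazmat_flag AND shipped AND address_valid -> manifest_closed]. ⇒ new: insured, manifest_closed.
[3] R5 [manifest_closed -> cond_3]; R15 [manifest_closed AND insured AND pick_ticket -> stock_available]. ⇒ new: cond_3, stock_available.
[4] R7 [stock_available -> notify_customer]; R8 [stock_available -> packed]; R14 [stock_available AND split_shipment -> cond_2]. ⇒ new: notify_customer, packed, cond_2.
Closure: {address_valid, carrier_assigned, cond_2, cond_3, cond_8, dock_ready, fragile_item, hazmat_flag, insured, labeled, manifest_closed, notify_customer, order_received, oversize_item, packed, payment_cleared, pick_ticket, priority_ship, restock_request, route_local, shipped, split_shipment, stock_available, stock_low} — 24 facts.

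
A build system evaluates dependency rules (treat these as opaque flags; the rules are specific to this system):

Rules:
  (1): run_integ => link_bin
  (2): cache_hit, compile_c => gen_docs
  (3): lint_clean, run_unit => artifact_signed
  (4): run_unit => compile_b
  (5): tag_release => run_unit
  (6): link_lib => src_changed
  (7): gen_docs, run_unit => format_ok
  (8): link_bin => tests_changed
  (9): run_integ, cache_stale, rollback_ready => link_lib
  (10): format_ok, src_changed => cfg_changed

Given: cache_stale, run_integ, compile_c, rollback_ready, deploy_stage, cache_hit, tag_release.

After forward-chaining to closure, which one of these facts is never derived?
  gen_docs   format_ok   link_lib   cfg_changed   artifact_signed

artifact_signed

Round 1: (1) [run_integ => link_bin]; (2) [cache_hit, compile_c => gen_docs]; (5) [tag_release => run_unit]; (9) [run_integ, cache_stale, rollback_ready => link_lib]. Adds link_bin, gen_docs, run_unit, link_lib.
Round 2: (4) [run_unit => compile_b]; (6) [link_lib => src_changed]; (7) [gen_docs, run_unit => format_ok]; (8) [link_bin => tests_changed]. Adds compile_b, src_changed, format_ok, tests_changed.
Round 3: (10) [format_ok, src_changed => cfg_changed]. Adds cfg_changed.
Derived: link_lib (round 1), cfg_changed (round 3), gen_docs (round 1), format_ok (round 2). artifact_signed never appears in any round.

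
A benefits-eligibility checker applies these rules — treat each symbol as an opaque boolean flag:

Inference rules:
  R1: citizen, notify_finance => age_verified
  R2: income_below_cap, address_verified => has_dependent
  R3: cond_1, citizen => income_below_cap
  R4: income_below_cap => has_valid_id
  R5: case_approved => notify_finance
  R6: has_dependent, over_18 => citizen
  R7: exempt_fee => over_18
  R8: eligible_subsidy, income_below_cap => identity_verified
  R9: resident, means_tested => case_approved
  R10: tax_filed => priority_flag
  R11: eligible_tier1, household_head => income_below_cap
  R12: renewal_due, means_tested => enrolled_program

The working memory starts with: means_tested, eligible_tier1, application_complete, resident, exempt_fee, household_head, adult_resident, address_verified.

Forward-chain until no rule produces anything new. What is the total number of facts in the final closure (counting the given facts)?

Round 1 fires R7, R9, R11, giving over_18, case_approved, income_below_cap.
Round 2 fires R2, R4, R5, giving has_dependent, has_valid_id, notify_finance.
Round 3 fires R6, giving citizen.
Round 4 fires R1, giving age_verified.
Closure: {address_verified, adult_resident, age_verified, application_complete, case_approved, citizen, eligible_tier1, exempt_fee, has_dependent, has_valid_id, household_head, income_below_cap, means_tested, notify_finance, over_18, resident} — 16 facts.

16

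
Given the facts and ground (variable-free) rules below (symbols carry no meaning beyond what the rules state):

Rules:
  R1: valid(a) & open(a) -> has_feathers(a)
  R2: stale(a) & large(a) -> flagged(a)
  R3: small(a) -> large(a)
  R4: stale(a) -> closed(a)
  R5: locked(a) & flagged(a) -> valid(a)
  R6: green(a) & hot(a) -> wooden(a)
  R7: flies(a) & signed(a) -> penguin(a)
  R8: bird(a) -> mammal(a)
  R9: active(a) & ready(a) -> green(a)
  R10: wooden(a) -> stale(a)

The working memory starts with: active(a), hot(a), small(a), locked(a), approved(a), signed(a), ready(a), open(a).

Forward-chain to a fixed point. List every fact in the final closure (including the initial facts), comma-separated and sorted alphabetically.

[1] R3 [small(a) -> large(a)]; R9 [active(a) & ready(a) -> green(a)]. ⇒ new: large(a), green(a).
[2] R6 [green(a) & hot(a) -> wooden(a)]. ⇒ new: wooden(a).
[3] R10 [wooden(a) -> stale(a)]. ⇒ new: stale(a).
[4] R2 [stale(a) & large(a) -> flagged(a)]; R4 [stale(a) -> closed(a)]. ⇒ new: flagged(a), closed(a).
[5] R5 [locked(a) & flagged(a) -> valid(a)]. ⇒ new: valid(a).
[6] R1 [valid(a) & open(a) -> has_feathers(a)]. ⇒ new: has_feathers(a).

active(a), approved(a), closed(a), flagged(a), green(a), has_feathers(a), hot(a), large(a), locked(a), open(a), ready(a), signed(a), small(a), stale(a), valid(a), wooden(a)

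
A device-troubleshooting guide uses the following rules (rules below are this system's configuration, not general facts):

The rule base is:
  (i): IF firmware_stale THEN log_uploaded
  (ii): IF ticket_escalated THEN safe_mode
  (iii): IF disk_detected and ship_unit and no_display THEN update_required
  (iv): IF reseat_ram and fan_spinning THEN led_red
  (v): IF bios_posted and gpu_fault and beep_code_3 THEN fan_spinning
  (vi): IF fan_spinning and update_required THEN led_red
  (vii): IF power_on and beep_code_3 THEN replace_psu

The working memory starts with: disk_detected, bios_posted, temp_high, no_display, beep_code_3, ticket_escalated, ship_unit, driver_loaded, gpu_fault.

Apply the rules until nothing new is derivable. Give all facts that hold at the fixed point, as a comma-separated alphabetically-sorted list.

beep_code_3, bios_posted, disk_detected, driver_loaded, fan_spinning, gpu_fault, led_red, no_display, safe_mode, ship_unit, temp_high, ticket_escalated, update_required

Round 1: (ii) [IF ticket_escalated THEN safe_mode]; (iii) [IF disk_detected and ship_unit and no_display THEN update_required]; (v) [IF bios_posted and gpu_fault and beep_code_3 THEN fan_spinning]. Adds safe_mode, update_required, fan_spinning.
Round 2: (vi) [IF fan_spinning and update_required THEN led_red]. Adds led_red.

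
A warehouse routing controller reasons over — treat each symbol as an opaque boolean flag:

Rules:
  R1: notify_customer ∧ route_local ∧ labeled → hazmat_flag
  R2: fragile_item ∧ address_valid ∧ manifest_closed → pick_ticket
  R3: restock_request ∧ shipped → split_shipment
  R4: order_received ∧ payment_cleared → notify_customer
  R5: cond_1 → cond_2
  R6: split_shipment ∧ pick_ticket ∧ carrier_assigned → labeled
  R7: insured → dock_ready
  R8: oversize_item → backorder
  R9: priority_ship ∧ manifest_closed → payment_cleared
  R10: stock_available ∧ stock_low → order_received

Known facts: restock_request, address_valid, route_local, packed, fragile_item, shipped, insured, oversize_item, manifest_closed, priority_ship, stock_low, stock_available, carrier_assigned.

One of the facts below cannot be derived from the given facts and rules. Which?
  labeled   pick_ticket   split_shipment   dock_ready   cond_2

Round 1: R2 [fragile_item ∧ address_valid ∧ manifest_closed → pick_ticket]; R3 [restock_request ∧ shipped → split_shipment]; R7 [insured → dock_ready]; R8 [oversize_item → backorder]; R9 [priority_ship ∧ manifest_closed → payment_cleared]; R10 [stock_available ∧ stock_low → order_received]. New: pick_ticket, split_shipment, dock_ready, backorder, payment_cleared, order_received.
Round 2: R4 [order_received ∧ payment_cleared → notify_customer]; R6 [split_shipment ∧ pick_ticket ∧ carrier_assigned → labeled]. New: notify_customer, labeled.
Round 3: R1 [notify_customer ∧ route_local ∧ labeled → hazmat_flag]. New: hazmat_flag.
Derived: labeled (round 2), pick_ticket (round 1), split_shipment (round 1), dock_ready (round 1). cond_2 never appears in any round.

cond_2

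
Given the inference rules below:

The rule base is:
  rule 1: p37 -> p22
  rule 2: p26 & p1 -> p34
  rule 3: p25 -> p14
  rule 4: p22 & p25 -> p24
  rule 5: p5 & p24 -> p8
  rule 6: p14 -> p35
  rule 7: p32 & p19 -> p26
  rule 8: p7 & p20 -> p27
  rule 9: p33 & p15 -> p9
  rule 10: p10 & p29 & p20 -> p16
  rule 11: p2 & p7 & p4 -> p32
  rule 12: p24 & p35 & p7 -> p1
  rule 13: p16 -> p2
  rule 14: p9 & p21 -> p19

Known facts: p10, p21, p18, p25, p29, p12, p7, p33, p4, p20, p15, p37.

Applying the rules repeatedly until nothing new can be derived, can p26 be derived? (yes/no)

yes

Round 1 fires rule 1, rule 3, rule 8, rule 9, rule 10, giving p22, p14, p27, p9, p16.
Round 2 fires rule 4, rule 6, rule 13, rule 14, giving p24, p35, p2, p19.
Round 3 fires rule 11, rule 12, giving p32, p1.
Round 4 fires rule 7, giving p26.
Round 5 fires rule 2, giving p34.
p26 appears in round 4, so it is derivable.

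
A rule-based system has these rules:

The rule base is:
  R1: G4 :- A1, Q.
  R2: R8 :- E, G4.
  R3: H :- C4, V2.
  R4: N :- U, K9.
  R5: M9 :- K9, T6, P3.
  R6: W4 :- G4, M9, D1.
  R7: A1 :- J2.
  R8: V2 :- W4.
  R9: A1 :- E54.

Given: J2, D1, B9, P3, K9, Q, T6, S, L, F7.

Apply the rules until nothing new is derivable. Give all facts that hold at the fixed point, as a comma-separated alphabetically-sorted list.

A1, B9, D1, F7, G4, J2, K9, L, M9, P3, Q, S, T6, V2, W4

Round 1: R5 [M9 :- K9, T6, P3.]; R7 [A1 :- J2.]. Adds M9, A1.
Round 2: R1 [G4 :- A1, Q.]. Adds G4.
Round 3: R6 [W4 :- G4, M9, D1.]. Adds W4.
Round 4: R8 [V2 :- W4.]. Adds V2.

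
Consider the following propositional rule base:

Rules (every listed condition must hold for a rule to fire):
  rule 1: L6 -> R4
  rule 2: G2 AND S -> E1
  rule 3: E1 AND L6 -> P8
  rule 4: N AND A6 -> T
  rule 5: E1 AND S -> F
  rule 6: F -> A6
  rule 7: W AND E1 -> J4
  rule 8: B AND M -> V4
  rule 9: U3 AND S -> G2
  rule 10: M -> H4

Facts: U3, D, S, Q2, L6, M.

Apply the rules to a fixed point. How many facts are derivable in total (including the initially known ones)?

13

Round 1 fires rule 1, rule 9, rule 10, giving R4, G2, H4.
Round 2 fires rule 2, giving E1.
Round 3 fires rule 3, rule 5, giving P8, F.
Round 4 fires rule 6, giving A6.
Closure: {A6, D, E1, F, G2, H4, L6, M, P8, Q2, R4, S, U3} — 13 facts.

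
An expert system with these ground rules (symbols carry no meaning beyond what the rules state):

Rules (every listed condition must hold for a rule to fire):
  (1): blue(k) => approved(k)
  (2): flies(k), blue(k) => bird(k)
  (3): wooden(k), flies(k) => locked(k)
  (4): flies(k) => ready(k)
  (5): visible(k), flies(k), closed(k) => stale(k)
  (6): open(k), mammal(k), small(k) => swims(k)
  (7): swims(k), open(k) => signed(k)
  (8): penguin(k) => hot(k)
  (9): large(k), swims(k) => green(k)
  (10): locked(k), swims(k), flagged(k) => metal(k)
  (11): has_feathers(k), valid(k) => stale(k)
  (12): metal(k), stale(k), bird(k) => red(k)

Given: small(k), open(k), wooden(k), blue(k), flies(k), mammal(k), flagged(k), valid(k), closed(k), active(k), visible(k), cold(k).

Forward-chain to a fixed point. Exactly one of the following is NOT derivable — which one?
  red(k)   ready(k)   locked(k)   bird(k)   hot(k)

Round 1: (1) [blue(k) => approved(k)]; (2) [flies(k), blue(k) => bird(k)]; (3) [wooden(k), flies(k) => locked(k)]; (4) [flies(k) => ready(k)]; (5) [visible(k), flies(k), closed(k) => stale(k)]; (6) [open(k), mammal(k), small(k) => swims(k)]. New: approved(k), bird(k), locked(k), ready(k), stale(k), swims(k).
Round 2: (7) [swims(k), open(k) => signed(k)]; (10) [locked(k), swims(k), flagged(k) => metal(k)]. New: signed(k), metal(k).
Round 3: (12) [metal(k), stale(k), bird(k) => red(k)]. New: red(k).
Derived: red(k) (round 3), bird(k) (round 1), ready(k) (round 1), locked(k) (round 1). hot(k) never appears in any round.

hot(k)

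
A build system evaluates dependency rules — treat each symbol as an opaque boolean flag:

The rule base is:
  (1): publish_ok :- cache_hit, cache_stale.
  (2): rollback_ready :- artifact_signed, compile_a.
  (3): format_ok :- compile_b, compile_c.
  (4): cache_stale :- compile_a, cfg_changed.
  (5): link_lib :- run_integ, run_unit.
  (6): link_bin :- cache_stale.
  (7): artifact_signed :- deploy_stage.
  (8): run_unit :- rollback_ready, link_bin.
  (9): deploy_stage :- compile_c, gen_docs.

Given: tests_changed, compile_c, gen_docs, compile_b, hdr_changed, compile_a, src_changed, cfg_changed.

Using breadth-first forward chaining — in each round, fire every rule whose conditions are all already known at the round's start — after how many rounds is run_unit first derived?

4

Round 1 — (3), (4), (9), derive format_ok, cache_stale, deploy_stage.
Round 2 — (6), (7), derive link_bin, artifact_signed.
Round 3 — (2), derive rollback_ready.
Round 4 — (8), derive run_unit.
run_unit first appears in round 4.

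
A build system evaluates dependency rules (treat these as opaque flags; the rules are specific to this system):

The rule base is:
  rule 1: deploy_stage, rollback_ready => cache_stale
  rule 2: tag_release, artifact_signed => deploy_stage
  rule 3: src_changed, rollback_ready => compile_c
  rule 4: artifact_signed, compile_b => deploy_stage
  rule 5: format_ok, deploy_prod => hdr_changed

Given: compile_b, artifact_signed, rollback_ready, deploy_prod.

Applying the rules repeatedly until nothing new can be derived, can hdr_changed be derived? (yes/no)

no

[1] rule 4 [artifact_signed, compile_b => deploy_stage]. ⇒ new: deploy_stage.
[2] rule 1 [deploy_stage, rollback_ready => cache_stale]. ⇒ new: cache_stale.
Fixed point reached. hdr_changed is concluded only by rule 5; rule 5 needs format_ok (never derived).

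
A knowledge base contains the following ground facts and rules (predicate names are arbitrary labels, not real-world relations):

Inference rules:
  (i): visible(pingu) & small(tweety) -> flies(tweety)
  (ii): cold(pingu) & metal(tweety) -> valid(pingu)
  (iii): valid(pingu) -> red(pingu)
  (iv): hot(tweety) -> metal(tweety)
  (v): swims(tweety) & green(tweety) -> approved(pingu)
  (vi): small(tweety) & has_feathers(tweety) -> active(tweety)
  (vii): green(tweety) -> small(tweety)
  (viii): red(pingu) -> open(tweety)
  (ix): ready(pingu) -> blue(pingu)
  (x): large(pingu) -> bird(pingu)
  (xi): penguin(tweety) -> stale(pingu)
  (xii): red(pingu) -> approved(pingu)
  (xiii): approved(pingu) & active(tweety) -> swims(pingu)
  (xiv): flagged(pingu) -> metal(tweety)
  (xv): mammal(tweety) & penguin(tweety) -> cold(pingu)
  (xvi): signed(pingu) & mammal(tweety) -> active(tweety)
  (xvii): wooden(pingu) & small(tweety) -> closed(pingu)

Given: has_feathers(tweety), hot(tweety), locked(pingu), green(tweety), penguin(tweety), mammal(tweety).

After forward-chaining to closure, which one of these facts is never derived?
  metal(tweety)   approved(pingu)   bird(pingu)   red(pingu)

bird(pingu)

Round 1 fires (iv), (vii), (xi), (xv), giving metal(tweety), small(tweety), stale(pingu), cold(pingu).
Round 2 fires (ii), (vi), giving valid(pingu), active(tweety).
Round 3 fires (iii), giving red(pingu).
Round 4 fires (viii), (xii), giving open(tweety), approved(pingu).
Round 5 fires (xiii), giving swims(pingu).
Derived: approved(pingu) (round 4), metal(tweety) (round 1), red(pingu) (round 3). bird(pingu) never appears in any round.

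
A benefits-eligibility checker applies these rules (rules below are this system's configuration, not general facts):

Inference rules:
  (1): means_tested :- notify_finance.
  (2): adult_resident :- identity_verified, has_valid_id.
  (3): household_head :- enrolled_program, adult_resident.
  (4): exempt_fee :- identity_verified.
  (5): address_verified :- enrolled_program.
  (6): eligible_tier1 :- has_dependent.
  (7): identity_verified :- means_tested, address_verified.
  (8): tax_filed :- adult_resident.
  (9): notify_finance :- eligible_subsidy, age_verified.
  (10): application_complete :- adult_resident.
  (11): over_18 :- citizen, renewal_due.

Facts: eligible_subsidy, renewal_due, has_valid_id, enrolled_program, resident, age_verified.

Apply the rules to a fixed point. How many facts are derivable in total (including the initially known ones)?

15

[1] (5) [address_verified :- enrolled_program.]; (9) [notify_finance :- eligible_subsidy, age_verified.]. ⇒ new: address_verified, notify_finance.
[2] (1) [means_tested :- notify_finance.]. ⇒ new: means_tested.
[3] (7) [identity_verified :- means_tested, address_verified.]. ⇒ new: identity_verified.
[4] (2) [adult_resident :- identity_verified, has_valid_id.]; (4) [exempt_fee :- identity_verified.]. ⇒ new: adult_resident, exempt_fee.
[5] (3) [household_head :- enrolled_program, adult_resident.]; (8) [tax_filed :- adult_resident.]; (10) [application_complete :- adult_resident.]. ⇒ new: household_head, tax_filed, application_complete.
Closure: {address_verified, adult_resident, age_verified, application_complete, eligible_subsidy, enrolled_program, exempt_fee, has_valid_id, household_head, identity_verified, means_tested, notify_finance, renewal_due, resident, tax_filed} — 15 facts.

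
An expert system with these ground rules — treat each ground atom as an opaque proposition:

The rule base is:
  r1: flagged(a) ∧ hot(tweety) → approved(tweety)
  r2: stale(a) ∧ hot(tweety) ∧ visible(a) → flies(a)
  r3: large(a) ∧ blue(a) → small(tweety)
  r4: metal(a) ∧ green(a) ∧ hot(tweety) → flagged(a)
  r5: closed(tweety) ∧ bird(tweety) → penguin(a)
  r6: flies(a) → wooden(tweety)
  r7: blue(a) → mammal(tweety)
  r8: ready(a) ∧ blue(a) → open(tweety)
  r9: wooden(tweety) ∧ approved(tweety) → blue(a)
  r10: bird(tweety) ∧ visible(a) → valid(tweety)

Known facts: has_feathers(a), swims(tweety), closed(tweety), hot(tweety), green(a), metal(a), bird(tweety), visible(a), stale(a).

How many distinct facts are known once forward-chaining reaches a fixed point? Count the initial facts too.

17

Round 1 fires r2, r4, r5, r10, giving flies(a), flagged(a), penguin(a), valid(tweety).
Round 2 fires r1, r6, giving approved(tweety), wooden(tweety).
Round 3 fires r9, giving blue(a).
Round 4 fires r7, giving mammal(tweety).
Closure: {approved(tweety), bird(tweety), blue(a), closed(tweety), flagged(a), flies(a), green(a), has_feathers(a), hot(tweety), mammal(tweety), metal(a), penguin(a), stale(a), swims(tweety), valid(tweety), visible(a), wooden(tweety)} — 17 facts.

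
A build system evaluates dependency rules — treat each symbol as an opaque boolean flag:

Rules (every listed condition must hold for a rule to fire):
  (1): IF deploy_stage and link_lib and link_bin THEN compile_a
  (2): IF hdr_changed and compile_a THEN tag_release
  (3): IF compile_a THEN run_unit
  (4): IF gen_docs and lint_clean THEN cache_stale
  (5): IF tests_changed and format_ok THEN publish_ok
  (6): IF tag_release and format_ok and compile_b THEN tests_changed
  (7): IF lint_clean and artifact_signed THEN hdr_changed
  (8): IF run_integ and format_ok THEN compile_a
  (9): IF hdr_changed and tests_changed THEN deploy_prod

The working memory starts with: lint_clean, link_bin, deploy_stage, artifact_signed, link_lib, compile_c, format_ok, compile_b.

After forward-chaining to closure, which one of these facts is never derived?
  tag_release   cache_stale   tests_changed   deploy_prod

cache_stale

Round 1 — (1), (7), derive compile_a, hdr_changed.
Round 2 — (2), (3), derive tag_release, run_unit.
Round 3 — (6), derive tests_changed.
Round 4 — (5), (9), derive publish_ok, deploy_prod.
Derived: tag_release (round 2), tests_changed (round 3), deploy_prod (round 4). cache_stale never appears in any round.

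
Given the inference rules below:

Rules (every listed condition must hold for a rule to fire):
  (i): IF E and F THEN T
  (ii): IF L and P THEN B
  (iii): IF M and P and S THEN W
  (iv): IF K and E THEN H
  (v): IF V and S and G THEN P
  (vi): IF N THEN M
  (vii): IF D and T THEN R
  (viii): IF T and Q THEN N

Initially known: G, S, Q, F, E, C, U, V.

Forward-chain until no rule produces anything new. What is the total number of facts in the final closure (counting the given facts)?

Round 1: (i) [IF E and F THEN T]; (v) [IF V and S and G THEN P]. New: T, P.
Round 2: (viii) [IF T and Q THEN N]. New: N.
Round 3: (vi) [IF N THEN M]. New: M.
Round 4: (iii) [IF M and P and S THEN W]. New: W.
Closure: {C, E, F, G, M, N, P, Q, S, T, U, V, W} — 13 facts.

13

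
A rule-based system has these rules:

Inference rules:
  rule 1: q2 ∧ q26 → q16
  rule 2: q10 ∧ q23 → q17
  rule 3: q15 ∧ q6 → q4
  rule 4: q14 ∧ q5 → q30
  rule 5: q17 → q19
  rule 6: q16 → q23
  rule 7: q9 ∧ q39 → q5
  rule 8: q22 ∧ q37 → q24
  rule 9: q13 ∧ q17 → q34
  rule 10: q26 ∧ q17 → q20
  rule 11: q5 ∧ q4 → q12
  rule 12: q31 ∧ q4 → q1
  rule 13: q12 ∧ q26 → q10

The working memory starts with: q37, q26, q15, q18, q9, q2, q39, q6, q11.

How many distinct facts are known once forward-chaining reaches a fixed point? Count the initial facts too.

18

Round 1 — rule 1, rule 3, rule 7, derive q16, q4, q5.
Round 2 — rule 6, rule 11, derive q23, q12.
Round 3 — rule 13, derive q10.
Round 4 — rule 2, derive q17.
Round 5 — rule 5, rule 10, derive q19, q20.
Closure: {q10, q11, q12, q15, q16, q17, q18, q19, q2, q20, q23, q26, q37, q39, q4, q5, q6, q9} — 18 facts.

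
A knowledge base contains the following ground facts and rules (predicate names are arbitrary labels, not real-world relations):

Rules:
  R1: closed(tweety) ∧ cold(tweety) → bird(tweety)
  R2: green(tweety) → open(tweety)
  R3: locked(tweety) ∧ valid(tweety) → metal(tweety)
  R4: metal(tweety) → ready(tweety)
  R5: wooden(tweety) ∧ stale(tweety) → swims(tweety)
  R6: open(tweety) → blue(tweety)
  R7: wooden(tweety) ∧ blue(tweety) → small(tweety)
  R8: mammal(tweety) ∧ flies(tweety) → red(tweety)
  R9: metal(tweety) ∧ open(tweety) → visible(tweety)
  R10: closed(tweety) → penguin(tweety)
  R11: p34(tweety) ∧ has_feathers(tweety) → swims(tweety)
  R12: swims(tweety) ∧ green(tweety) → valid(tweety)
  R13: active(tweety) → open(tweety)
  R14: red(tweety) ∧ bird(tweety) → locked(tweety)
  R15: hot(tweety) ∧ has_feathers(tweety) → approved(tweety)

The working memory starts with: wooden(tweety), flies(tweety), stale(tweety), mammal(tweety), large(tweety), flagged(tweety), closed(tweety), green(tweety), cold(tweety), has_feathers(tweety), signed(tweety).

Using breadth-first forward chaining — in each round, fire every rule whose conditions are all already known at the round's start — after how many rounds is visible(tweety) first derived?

4

Round 1: R1 [closed(tweety) ∧ cold(tweety) → bird(tweety)]; R2 [green(tweety) → open(tweety)]; R5 [wooden(tweety) ∧ stale(tweety) → swims(tweety)]; R8 [mammal(tweety) ∧ flies(tweety) → red(tweety)]; R10 [closed(tweety) → penguin(tweety)]. New: bird(tweety), open(tweety), swims(tweety), red(tweety), penguin(tweety).
Round 2: R6 [open(tweety) → blue(tweety)]; R12 [swims(tweety) ∧ green(tweety) → valid(tweety)]; R14 [red(tweety) ∧ bird(tweety) → locked(tweety)]. New: blue(tweety), valid(tweety), locked(tweety).
Round 3: R3 [locked(tweety) ∧ valid(tweety) → metal(tweety)]; R7 [wooden(tweety) ∧ blue(tweety) → small(tweety)]. New: metal(tweety), small(tweety).
Round 4: R4 [metal(tweety) → ready(tweety)]; R9 [metal(tweety) ∧ open(tweety) → visible(tweety)]. New: ready(tweety), visible(tweety).
visible(tweety) first appears in round 4.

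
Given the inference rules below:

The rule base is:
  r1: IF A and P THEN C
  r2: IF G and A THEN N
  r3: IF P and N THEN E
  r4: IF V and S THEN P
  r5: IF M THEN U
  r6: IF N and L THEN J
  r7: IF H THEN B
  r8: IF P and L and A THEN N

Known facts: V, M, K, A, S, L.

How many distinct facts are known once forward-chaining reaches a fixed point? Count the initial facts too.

12

Round 1 — r4, r5, derive P, U.
Round 2 — r1, r8, derive C, N.
Round 3 — r3, r6, derive E, J.
Closure: {A, C, E, J, K, L, M, N, P, S, U, V} — 12 facts.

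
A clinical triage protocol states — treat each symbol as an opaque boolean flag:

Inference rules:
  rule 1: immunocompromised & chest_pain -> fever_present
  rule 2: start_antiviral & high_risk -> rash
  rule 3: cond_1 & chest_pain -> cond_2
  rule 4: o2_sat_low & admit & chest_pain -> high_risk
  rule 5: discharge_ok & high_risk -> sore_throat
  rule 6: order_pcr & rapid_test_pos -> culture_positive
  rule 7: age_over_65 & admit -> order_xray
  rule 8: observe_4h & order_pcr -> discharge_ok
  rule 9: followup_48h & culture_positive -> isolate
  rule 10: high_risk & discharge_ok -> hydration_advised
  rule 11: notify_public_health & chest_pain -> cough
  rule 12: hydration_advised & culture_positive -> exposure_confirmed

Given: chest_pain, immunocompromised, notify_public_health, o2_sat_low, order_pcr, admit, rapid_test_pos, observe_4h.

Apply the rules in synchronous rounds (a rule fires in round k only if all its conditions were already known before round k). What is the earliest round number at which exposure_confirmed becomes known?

Round 1: rule 1 [immunocompromised & chest_pain -> fever_present]; rule 4 [o2_sat_low & admit & chest_pain -> high_risk]; rule 6 [order_pcr & rapid_test_pos -> culture_positive]; rule 8 [observe_4h & order_pcr -> discharge_ok]; rule 11 [notify_public_health & chest_pain -> cough]. New: fever_present, high_risk, culture_positive, discharge_ok, cough.
Round 2: rule 5 [discharge_ok & high_risk -> sore_throat]; rule 10 [high_risk & discharge_ok -> hydration_advised]. New: sore_throat, hydration_advised.
Round 3: rule 12 [hydration_advised & culture_positive -> exposure_confirmed]. New: exposure_confirmed.
exposure_confirmed first appears in round 3.

3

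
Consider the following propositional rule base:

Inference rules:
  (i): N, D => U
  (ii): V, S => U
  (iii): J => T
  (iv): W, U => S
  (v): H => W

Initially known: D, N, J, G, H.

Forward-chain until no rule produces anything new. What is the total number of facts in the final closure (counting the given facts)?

Round 1: (i) [N, D => U]; (iii) [J => T]; (v) [H => W]. New: U, T, W.
Round 2: (iv) [W, U => S]. New: S.
Closure: {D, G, H, J, N, S, T, U, W} — 9 facts.

9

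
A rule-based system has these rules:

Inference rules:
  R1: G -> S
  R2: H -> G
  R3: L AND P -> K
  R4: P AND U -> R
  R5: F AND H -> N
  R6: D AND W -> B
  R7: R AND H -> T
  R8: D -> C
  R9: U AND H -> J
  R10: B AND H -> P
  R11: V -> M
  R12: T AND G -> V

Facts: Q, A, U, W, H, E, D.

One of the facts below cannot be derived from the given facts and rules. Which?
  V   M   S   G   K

Round 1: R2 [H -> G]; R6 [D AND W -> B]; R8 [D -> C]; R9 [U AND H -> J]. Adds G, B, C, J.
Round 2: R1 [G -> S]; R10 [B AND H -> P]. Adds S, P.
Round 3: R4 [P AND U -> R]. Adds R.
Round 4: R7 [R AND H -> T]. Adds T.
Round 5: R12 [T AND G -> V]. Adds V.
Round 6: R11 [V -> M]. Adds M.
Derived: G (round 1), S (round 2), V (round 5), M (round 6). K never appears in any round.

K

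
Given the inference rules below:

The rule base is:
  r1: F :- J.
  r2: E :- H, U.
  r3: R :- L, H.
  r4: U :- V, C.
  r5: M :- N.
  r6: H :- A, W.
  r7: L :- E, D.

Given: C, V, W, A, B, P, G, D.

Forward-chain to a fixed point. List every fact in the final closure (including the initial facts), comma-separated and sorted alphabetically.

A, B, C, D, E, G, H, L, P, R, U, V, W

[1] r4 [U :- V, C.]; r6 [H :- A, W.]. ⇒ new: U, H.
[2] r2 [E :- H, U.]. ⇒ new: E.
[3] r7 [L :- E, D.]. ⇒ new: L.
[4] r3 [R :- L, H.]. ⇒ new: R.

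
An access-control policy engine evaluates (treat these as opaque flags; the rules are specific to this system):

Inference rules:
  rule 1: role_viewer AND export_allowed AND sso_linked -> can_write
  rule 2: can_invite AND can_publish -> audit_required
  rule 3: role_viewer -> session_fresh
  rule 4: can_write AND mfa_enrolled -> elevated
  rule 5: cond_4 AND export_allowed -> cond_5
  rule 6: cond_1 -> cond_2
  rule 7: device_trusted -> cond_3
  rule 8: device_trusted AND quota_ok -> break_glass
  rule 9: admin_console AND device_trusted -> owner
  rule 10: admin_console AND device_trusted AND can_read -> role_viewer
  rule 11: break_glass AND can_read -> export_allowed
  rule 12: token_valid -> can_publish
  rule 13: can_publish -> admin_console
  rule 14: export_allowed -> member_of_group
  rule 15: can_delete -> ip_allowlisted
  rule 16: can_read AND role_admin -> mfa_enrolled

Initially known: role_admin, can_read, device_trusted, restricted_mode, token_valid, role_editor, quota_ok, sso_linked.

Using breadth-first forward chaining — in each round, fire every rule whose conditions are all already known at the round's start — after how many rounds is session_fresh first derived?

4

Round 1 — rule 7, rule 8, rule 12, rule 16, derive cond_3, break_glass, can_publish, mfa_enrolled.
Round 2 — rule 11, rule 13, derive export_allowed, admin_console.
Round 3 — rule 9, rule 10, rule 14, derive owner, role_viewer, member_of_group.
Round 4 — rule 1, rule 3, derive can_write, session_fresh.
session_fresh first appears in round 4.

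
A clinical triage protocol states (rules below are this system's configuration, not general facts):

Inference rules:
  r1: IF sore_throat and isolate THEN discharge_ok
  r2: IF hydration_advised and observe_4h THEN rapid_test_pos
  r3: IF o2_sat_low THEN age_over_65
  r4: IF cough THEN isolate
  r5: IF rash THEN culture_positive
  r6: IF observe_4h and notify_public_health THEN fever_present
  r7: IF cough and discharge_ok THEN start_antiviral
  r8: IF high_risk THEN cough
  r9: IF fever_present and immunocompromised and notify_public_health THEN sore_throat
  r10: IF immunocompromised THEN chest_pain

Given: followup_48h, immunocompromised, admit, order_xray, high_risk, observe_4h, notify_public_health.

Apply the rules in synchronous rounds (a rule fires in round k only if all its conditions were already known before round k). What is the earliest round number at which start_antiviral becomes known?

Round 1: r6 [IF observe_4h and notify_public_health THEN fever_present]; r8 [IF high_risk THEN cough]; r10 [IF immunocompromised THEN chest_pain]. New: fever_present, cough, chest_pain.
Round 2: r4 [IF cough THEN isolate]; r9 [IF fever_present and immunocompromised and notify_public_health THEN sore_throat]. New: isolate, sore_throat.
Round 3: r1 [IF sore_throat and isolate THEN discharge_ok]. New: discharge_ok.
Round 4: r7 [IF cough and discharge_ok THEN start_antiviral]. New: start_antiviral.
start_antiviral first appears in round 4.

4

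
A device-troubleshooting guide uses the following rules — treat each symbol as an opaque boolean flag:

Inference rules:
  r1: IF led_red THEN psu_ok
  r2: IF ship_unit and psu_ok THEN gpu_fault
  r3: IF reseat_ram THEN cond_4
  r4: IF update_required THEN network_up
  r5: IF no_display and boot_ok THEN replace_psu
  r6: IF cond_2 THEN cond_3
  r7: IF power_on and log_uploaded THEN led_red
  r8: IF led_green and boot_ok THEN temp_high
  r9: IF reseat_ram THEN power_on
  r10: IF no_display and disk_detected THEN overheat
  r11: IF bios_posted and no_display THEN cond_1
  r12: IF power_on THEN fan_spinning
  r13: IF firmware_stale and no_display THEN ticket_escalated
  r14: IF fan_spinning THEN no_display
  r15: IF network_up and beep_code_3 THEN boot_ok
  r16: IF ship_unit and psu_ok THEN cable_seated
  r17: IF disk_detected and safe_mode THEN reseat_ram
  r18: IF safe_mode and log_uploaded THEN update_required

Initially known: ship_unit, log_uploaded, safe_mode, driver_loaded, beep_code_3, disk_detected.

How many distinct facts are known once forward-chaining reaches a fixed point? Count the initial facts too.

20

Round 1: r17 [IF disk_detected and safe_mode THEN reseat_ram]; r18 [IF safe_mode and log_uploaded THEN update_required]. New: reseat_ram, update_required.
Round 2: r3 [IF reseat_ram THEN cond_4]; r4 [IF update_required THEN network_up]; r9 [IF reseat_ram THEN power_on]. New: cond_4, network_up, power_on.
Round 3: r7 [IF power_on and log_uploaded THEN led_red]; r12 [IF power_on THEN fan_spinning]; r15 [IF network_up and beep_code_3 THEN boot_ok]. New: led_red, fan_spinning, boot_ok.
Round 4: r1 [IF led_red THEN psu_ok]; r14 [IF fan_spinning THEN no_display]. New: psu_ok, no_display.
Round 5: r2 [IF ship_unit and psu_ok THEN gpu_fault]; r5 [IF no_display and boot_ok THEN replace_psu]; r10 [IF no_display and disk_detected THEN overheat]; r16 [IF ship_unit and psu_ok THEN cable_seated]. New: gpu_fault, replace_psu, overheat, cable_seated.
Closure: {beep_code_3, boot_ok, cable_seated, cond_4, disk_detected, driver_loaded, fan_spinning, gpu_fault, led_red, log_uploaded, network_up, no_display, overheat, power_on, psu_ok, replace_psu, reseat_ram, safe_mode, ship_unit, update_required} — 20 facts.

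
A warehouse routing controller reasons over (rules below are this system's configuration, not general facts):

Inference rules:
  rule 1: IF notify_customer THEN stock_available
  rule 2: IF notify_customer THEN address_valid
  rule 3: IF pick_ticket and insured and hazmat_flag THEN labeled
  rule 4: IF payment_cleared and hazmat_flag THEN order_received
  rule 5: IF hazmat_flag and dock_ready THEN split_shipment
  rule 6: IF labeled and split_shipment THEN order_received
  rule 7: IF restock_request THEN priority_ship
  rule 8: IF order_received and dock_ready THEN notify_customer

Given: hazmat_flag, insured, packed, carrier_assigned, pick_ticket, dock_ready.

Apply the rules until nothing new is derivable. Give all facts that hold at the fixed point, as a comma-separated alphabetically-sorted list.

Round 1 fires rule 3, rule 5, giving labeled, split_shipment.
Round 2 fires rule 6, giving order_received.
Round 3 fires rule 8, giving notify_customer.
Round 4 fires rule 1, rule 2, giving stock_available, address_valid.

address_valid, carrier_assigned, dock_ready, hazmat_flag, insured, labeled, notify_customer, order_received, packed, pick_ticket, split_shipment, stock_available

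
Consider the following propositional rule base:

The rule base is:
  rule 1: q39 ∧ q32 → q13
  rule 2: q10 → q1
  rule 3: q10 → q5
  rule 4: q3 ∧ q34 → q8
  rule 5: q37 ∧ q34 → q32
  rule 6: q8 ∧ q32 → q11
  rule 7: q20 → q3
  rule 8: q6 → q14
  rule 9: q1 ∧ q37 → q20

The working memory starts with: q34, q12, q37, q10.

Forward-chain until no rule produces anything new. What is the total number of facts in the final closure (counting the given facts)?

11

[1] rule 2 [q10 → q1]; rule 3 [q10 → q5]; rule 5 [q37 ∧ q34 → q32]. ⇒ new: q1, q5, q32.
[2] rule 9 [q1 ∧ q37 → q20]. ⇒ new: q20.
[3] rule 7 [q20 → q3]. ⇒ new: q3.
[4] rule 4 [q3 ∧ q34 → q8]. ⇒ new: q8.
[5] rule 6 [q8 ∧ q32 → q11]. ⇒ new: q11.
Closure: {q1, q10, q11, q12, q20, q3, q32, q34, q37, q5, q8} — 11 facts.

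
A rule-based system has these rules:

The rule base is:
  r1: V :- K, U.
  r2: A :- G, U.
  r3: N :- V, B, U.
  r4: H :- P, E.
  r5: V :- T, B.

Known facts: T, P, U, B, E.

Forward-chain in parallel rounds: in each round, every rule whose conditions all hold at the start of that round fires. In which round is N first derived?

2

[1] r4 [H :- P, E.]; r5 [V :- T, B.]. ⇒ new: H, V.
[2] r3 [N :- V, B, U.]. ⇒ new: N.
N first appears in round 2.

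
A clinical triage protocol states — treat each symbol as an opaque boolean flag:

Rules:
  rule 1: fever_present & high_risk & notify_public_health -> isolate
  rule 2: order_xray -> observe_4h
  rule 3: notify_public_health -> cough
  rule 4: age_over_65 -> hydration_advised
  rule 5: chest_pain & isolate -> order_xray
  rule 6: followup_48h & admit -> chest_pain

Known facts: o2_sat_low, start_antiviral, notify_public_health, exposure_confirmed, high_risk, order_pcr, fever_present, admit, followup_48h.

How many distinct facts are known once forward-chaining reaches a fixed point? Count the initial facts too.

14

Round 1: rule 1 [fever_present & high_risk & notify_public_health -> isolate]; rule 3 [notify_public_health -> cough]; rule 6 [followup_48h & admit -> chest_pain]. Adds isolate, cough, chest_pain.
Round 2: rule 5 [chest_pain & isolate -> order_xray]. Adds order_xray.
Round 3: rule 2 [order_xray -> observe_4h]. Adds observe_4h.
Closure: {admit, chest_pain, cough, exposure_confirmed, fever_present, followup_48h, high_risk, isolate, notify_public_health, o2_sat_low, observe_4h, order_pcr, order_xray, start_antiviral} — 14 facts.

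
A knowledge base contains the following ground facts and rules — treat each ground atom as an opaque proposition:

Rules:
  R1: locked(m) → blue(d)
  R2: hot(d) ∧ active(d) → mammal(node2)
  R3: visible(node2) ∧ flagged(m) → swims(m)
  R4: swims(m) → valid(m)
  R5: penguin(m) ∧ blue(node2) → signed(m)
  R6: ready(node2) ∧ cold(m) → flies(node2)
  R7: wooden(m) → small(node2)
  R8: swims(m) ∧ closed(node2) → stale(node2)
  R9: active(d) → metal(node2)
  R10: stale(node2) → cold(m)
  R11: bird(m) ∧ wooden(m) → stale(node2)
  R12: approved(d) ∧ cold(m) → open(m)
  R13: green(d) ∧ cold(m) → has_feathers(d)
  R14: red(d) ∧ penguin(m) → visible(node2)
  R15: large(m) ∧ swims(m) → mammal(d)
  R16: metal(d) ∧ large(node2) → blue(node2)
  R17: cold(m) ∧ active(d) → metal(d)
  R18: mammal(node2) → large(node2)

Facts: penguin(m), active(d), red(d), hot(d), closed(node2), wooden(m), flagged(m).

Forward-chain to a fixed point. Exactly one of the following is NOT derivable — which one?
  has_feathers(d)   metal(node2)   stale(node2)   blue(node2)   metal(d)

has_feathers(d)

Round 1 — R2, R7, R9, R14, derive mammal(node2), small(node2), metal(node2), visible(node2).
Round 2 — R3, R18, derive swims(m), large(node2).
Round 3 — R4, R8, derive valid(m), stale(node2).
Round 4 — R10, derive cold(m).
Round 5 — R17, derive metal(d).
Round 6 — R16, derive blue(node2).
Round 7 — R5, derive signed(m).
Derived: metal(node2) (round 1), stale(node2) (round 3), blue(node2) (round 6), metal(d) (round 5). has_feathers(d) never appears in any round.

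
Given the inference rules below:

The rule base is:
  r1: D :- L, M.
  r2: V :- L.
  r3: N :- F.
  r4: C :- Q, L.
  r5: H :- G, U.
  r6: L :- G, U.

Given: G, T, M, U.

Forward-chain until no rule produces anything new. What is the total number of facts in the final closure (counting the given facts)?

8

Round 1 fires r5, r6, giving H, L.
Round 2 fires r1, r2, giving D, V.
Closure: {D, G, H, L, M, T, U, V} — 8 facts.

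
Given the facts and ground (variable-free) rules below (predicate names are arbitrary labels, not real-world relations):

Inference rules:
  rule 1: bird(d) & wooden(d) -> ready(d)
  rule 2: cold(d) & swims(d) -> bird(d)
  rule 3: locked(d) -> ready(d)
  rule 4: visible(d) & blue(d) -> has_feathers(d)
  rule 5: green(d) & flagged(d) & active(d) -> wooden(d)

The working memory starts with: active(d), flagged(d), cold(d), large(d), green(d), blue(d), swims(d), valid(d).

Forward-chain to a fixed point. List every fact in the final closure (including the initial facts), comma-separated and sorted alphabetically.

active(d), bird(d), blue(d), cold(d), flagged(d), green(d), large(d), ready(d), swims(d), valid(d), wooden(d)

Round 1 fires rule 2, rule 5, giving bird(d), wooden(d).
Round 2 fires rule 1, giving ready(d).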